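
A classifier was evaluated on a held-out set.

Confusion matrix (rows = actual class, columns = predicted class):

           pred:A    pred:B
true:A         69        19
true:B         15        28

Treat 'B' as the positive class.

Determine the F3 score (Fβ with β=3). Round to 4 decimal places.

0.6452

Fβ = (1+β²)·TP / ((1+β²)·TP + β²·FN + FP), with β²=9
= 10·28 / (10·28 + 9·15 + 19) = 0.6452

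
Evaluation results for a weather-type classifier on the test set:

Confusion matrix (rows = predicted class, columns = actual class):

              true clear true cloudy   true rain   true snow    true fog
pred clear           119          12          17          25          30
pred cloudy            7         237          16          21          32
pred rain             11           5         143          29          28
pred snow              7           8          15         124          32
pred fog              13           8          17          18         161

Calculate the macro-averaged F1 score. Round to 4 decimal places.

0.6816

Per-class F1 score (2·TP/(2·TP+FP+FN)):
  clear: TP=119, FP=12+17+25+30=84, FN=7+11+7+13=38 → 238/360 = 0.66111
  cloudy: TP=237, FP=7+16+21+32=76, FN=12+5+8+8=33 → 474/583 = 0.81304
  rain: TP=143, FP=11+5+29+28=73, FN=17+16+15+17=65 → 286/424 = 0.67453
  snow: TP=124, FP=7+8+15+32=62, FN=25+21+29+18=93 → 248/403 = 0.61538
  fog: TP=161, FP=13+8+17+18=56, FN=30+32+28+32=122 → 322/500 = 0.64400
Macro-F1 score = mean = (0.66111 + 0.81304 + 0.67453 + 0.61538 + 0.64400) / 5 = 0.6816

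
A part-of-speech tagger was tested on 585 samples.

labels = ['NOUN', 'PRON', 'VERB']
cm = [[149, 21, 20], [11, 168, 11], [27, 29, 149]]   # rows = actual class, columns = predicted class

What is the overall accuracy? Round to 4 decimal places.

Accuracy = trace / total = (149+168+149=466) / 585 = 466/585 = 0.7966

0.7966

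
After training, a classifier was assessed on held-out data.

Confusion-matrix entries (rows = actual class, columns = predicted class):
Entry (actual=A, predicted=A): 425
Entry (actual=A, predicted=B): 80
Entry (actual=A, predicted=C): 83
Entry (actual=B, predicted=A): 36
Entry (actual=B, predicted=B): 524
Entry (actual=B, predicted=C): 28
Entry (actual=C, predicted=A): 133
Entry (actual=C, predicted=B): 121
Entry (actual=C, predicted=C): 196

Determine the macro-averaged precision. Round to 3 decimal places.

0.692

Per-class precision (TP/(TP+FP)):
  A: TP=425, FP=36+133=169 → 425/594 = 0.7155
  B: TP=524, FP=80+121=201 → 524/725 = 0.7228
  C: TP=196, FP=83+28=111 → 196/307 = 0.6384
Macro-precision = mean = (0.7155 + 0.7228 + 0.6384) / 3 = 0.692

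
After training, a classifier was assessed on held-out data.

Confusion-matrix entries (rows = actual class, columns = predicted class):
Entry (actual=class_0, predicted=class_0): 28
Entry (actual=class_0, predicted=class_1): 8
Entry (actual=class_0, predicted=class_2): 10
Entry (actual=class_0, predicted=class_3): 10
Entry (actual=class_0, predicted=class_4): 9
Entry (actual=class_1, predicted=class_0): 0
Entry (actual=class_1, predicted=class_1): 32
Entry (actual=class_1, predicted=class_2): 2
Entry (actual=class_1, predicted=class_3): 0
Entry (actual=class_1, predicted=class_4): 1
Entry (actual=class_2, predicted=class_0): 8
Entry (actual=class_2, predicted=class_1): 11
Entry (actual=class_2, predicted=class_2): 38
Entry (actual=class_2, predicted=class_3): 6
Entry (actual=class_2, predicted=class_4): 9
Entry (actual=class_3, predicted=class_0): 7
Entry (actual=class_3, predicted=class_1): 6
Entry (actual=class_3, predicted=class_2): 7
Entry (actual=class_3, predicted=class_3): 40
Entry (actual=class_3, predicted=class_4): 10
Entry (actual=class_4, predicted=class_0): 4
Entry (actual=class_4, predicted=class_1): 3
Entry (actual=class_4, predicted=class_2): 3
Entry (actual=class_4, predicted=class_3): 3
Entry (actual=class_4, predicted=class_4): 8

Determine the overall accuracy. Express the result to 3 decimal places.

Accuracy = trace / total = (28+32+38+40+8=146) / 263 = 146/263 = 0.555

0.555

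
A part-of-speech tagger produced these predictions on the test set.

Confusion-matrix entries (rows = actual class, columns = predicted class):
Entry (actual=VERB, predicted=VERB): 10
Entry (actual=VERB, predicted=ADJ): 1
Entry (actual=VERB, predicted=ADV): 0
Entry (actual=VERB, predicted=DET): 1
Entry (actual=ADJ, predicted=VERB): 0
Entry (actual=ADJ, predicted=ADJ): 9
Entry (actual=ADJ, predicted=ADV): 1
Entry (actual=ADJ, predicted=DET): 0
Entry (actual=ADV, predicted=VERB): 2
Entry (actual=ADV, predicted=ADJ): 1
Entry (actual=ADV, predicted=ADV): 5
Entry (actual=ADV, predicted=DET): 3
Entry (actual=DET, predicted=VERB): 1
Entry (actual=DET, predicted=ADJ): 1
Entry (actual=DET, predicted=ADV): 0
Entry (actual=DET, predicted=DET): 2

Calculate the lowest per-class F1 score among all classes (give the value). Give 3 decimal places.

0.400

Per-class F1 score (2·TP/(2·TP+FP+FN)):
  VERB: TP=10, FP=0+2+1=3, FN=1+0+1=2 → 20/25 = 0.8000
  ADJ: TP=9, FP=1+1+1=3, FN=0+1+0=1 → 18/22 = 0.8182
  ADV: TP=5, FP=0+1+0=1, FN=2+1+3=6 → 10/17 = 0.5882
  DET: TP=2, FP=1+0+3=4, FN=1+1+0=2 → 4/10 = 0.4000
Lowest is class 'DET' with F1 score = 0.400.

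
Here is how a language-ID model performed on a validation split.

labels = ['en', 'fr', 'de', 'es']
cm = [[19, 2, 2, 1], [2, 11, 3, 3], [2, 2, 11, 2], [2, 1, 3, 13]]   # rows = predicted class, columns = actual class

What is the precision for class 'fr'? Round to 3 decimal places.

Take TP from the diagonal, FP from the rest of the 'fr' prediction marginal, FN from the rest of the 'fr' actual marginal.
precision = TP/(TP+FP).
fr: TP=11, FP=2+3+3=8 → 11/19 = 0.5789

0.579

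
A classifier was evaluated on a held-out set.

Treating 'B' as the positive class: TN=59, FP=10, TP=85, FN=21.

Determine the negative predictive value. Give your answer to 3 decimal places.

NPV = TN/(TN+FN) = 59/(59+21) = 0.738

0.738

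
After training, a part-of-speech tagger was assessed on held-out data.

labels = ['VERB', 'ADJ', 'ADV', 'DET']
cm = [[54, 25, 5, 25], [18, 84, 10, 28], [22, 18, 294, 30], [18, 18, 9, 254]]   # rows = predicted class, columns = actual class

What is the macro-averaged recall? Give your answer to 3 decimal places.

0.685

Per-class recall (TP/(TP+FN)):
  VERB: TP=54, FN=18+22+18=58 → 54/112 = 0.4821
  ADJ: TP=84, FN=25+18+18=61 → 84/145 = 0.5793
  ADV: TP=294, FN=5+10+9=24 → 294/318 = 0.9245
  DET: TP=254, FN=25+28+30=83 → 254/337 = 0.7537
Macro-recall = mean = (0.4821 + 0.5793 + 0.9245 + 0.7537) / 4 = 0.685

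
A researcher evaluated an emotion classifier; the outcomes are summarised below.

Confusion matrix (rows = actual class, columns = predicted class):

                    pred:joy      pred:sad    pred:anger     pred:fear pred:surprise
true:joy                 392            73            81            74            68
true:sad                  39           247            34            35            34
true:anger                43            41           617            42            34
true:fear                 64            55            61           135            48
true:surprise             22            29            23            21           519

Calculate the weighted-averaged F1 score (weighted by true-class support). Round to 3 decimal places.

Per-class F1 score (2·TP/(2·TP+FP+FN)):
  joy: TP=392, FP=39+43+64+22=168, FN=73+81+74+68=296 → 784/1248 = 0.6282
  sad: TP=247, FP=73+41+55+29=198, FN=39+34+35+34=142 → 494/834 = 0.5923
  anger: TP=617, FP=81+34+61+23=199, FN=43+41+42+34=160 → 1234/1593 = 0.7746
  fear: TP=135, FP=74+35+42+21=172, FN=64+55+61+48=228 → 270/670 = 0.4030
  surprise: TP=519, FP=68+34+34+48=184, FN=22+29+23+21=95 → 1038/1317 = 0.7882
Weighted-F1 score = Σ (supportᵢ/N)·F1 scoreᵢ with N=2831: (688/2831)·0.6282 + (389/2831)·0.5923 + (777/2831)·0.7746 + (363/2831)·0.4030 + (614/2831)·0.7882 = 0.669

0.669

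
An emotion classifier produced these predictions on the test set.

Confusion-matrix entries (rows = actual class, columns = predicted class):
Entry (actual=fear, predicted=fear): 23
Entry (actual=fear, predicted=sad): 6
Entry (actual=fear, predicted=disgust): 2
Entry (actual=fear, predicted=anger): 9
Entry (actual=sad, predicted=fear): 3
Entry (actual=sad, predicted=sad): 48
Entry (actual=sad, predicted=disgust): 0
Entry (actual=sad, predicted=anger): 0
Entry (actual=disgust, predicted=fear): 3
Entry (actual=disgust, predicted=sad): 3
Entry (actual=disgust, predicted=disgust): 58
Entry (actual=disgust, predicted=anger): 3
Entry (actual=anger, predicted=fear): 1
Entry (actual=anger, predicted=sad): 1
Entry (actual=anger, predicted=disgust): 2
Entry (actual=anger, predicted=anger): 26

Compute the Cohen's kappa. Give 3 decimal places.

0.760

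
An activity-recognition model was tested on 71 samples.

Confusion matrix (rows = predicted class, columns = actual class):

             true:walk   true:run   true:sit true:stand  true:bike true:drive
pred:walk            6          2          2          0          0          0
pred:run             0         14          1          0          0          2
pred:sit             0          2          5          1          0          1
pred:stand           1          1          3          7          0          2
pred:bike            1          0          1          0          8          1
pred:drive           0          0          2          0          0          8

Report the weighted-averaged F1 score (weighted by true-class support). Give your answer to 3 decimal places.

0.667

Per-class F1 score (2·TP/(2·TP+FP+FN)):
  walk: TP=6, FP=2+2+0+0+0=4, FN=0+0+1+1+0=2 → 12/18 = 0.6667
  run: TP=14, FP=0+1+0+0+2=3, FN=2+2+1+0+0=5 → 28/36 = 0.7778
  sit: TP=5, FP=0+2+1+0+1=4, FN=2+1+3+1+2=9 → 10/23 = 0.4348
  stand: TP=7, FP=1+1+3+0+2=7, FN=0+0+1+0+0=1 → 14/22 = 0.6364
  bike: TP=8, FP=1+0+1+0+1=3, FN=0+0+0+0+0=0 → 16/19 = 0.8421
  drive: TP=8, FP=0+0+2+0+0=2, FN=0+2+1+2+1=6 → 16/24 = 0.6667
Weighted-F1 score = Σ (supportᵢ/N)·F1 scoreᵢ with N=71: (8/71)·0.6667 + (19/71)·0.7778 + (14/71)·0.4348 + (8/71)·0.6364 + (8/71)·0.8421 + (14/71)·0.6667 = 0.667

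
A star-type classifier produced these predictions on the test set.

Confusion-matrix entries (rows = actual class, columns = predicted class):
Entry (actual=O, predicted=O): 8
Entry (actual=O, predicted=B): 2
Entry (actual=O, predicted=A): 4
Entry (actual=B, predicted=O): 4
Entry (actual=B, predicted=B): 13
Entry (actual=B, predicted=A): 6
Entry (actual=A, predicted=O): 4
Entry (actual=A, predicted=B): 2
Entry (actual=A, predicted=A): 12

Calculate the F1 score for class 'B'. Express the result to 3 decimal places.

0.650

Take TP from the diagonal, FP from the rest of the 'B' prediction marginal, FN from the rest of the 'B' actual marginal.
F1 score = 2·TP/(2·TP+FP+FN).
B: TP=13, FP=2+2=4, FN=4+6=10 → 26/40 = 0.6500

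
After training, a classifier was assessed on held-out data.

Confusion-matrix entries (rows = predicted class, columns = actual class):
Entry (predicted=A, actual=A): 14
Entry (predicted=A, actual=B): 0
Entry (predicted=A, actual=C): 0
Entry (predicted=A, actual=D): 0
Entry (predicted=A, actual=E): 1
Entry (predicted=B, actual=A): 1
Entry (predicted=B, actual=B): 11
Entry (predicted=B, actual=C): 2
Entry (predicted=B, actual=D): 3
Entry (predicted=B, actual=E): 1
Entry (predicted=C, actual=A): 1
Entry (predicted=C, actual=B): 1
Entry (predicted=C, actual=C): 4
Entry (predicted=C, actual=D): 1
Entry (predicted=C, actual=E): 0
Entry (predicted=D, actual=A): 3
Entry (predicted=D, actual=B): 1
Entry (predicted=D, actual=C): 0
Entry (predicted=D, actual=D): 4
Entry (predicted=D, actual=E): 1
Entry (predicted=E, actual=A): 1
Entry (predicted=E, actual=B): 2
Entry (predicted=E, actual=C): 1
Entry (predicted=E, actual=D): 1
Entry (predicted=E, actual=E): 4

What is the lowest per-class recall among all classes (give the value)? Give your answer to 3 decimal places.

0.444

Per-class recall (TP/(TP+FN)):
  A: TP=14, FN=1+1+3+1=6 → 14/20 = 0.7000
  B: TP=11, FN=0+1+1+2=4 → 11/15 = 0.7333
  C: TP=4, FN=0+2+0+1=3 → 4/7 = 0.5714
  D: TP=4, FN=0+3+1+1=5 → 4/9 = 0.4444
  E: TP=4, FN=1+1+0+1=3 → 4/7 = 0.5714
Lowest is class 'D' with recall = 0.444.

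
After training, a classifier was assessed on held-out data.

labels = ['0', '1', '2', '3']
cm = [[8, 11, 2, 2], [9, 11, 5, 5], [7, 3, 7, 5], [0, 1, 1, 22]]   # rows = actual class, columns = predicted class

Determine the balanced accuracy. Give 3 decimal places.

Balanced accuracy = mean of per-class recall.
  0: recall = 8/23 = 0.3478
  1: recall = 11/30 = 0.3667
  2: recall = 7/22 = 0.3182
  3: recall = 22/24 = 0.9167
Mean = (0.3478 + 0.3667 + 0.3182 + 0.9167) / 4 = 0.487

0.487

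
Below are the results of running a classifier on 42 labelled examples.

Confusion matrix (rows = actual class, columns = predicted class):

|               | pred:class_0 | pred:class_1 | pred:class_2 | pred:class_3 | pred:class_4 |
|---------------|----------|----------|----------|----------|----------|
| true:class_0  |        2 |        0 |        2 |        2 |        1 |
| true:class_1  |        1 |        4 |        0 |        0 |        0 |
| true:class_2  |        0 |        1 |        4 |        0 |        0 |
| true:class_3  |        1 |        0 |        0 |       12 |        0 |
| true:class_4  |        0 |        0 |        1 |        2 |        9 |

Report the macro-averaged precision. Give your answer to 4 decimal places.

Per-class precision (TP/(TP+FP)):
  class_0: TP=2, FP=1+0+1+0=2 → 2/4 = 0.50000
  class_1: TP=4, FP=0+1+0+0=1 → 4/5 = 0.80000
  class_2: TP=4, FP=2+0+0+1=3 → 4/7 = 0.57143
  class_3: TP=12, FP=2+0+0+2=4 → 12/16 = 0.75000
  class_4: TP=9, FP=1+0+0+0=1 → 9/10 = 0.90000
Macro-precision = mean = (0.50000 + 0.80000 + 0.57143 + 0.75000 + 0.90000) / 5 = 0.7043

0.7043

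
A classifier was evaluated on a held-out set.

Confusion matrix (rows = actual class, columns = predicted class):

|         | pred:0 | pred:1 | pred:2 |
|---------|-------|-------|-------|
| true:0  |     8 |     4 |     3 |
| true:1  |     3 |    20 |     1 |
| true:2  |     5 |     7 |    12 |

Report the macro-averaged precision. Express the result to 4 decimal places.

0.6317

Per-class precision (TP/(TP+FP)):
  0: TP=8, FP=3+5=8 → 8/16 = 0.50000
  1: TP=20, FP=4+7=11 → 20/31 = 0.64516
  2: TP=12, FP=3+1=4 → 12/16 = 0.75000
Macro-precision = mean = (0.50000 + 0.64516 + 0.75000) / 3 = 0.6317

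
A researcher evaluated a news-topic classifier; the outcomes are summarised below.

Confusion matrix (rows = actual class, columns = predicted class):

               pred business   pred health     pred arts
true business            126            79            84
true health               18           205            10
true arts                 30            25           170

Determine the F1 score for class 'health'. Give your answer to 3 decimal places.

0.756

Treat 'health' as positive and all other classes as negative.
F1 score = 2·TP/(2·TP+FP+FN).
health: TP=205, FP=79+25=104, FN=18+10=28 → 410/542 = 0.7565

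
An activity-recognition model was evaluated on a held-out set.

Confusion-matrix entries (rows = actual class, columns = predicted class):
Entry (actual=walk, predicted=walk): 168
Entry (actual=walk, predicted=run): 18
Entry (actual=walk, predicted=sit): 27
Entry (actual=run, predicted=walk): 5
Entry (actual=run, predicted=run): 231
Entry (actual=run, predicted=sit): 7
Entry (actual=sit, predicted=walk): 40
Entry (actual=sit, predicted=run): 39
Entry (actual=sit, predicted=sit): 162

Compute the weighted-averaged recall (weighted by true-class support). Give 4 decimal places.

Per-class recall (TP/(TP+FN)):
  walk: TP=168, FN=18+27=45 → 168/213 = 0.78873
  run: TP=231, FN=5+7=12 → 231/243 = 0.95062
  sit: TP=162, FN=40+39=79 → 162/241 = 0.67220
Weighted-recall = Σ (supportᵢ/N)·recallᵢ with N=697: (213/697)·0.78873 + (243/697)·0.95062 + (241/697)·0.67220 = 0.8049

0.8049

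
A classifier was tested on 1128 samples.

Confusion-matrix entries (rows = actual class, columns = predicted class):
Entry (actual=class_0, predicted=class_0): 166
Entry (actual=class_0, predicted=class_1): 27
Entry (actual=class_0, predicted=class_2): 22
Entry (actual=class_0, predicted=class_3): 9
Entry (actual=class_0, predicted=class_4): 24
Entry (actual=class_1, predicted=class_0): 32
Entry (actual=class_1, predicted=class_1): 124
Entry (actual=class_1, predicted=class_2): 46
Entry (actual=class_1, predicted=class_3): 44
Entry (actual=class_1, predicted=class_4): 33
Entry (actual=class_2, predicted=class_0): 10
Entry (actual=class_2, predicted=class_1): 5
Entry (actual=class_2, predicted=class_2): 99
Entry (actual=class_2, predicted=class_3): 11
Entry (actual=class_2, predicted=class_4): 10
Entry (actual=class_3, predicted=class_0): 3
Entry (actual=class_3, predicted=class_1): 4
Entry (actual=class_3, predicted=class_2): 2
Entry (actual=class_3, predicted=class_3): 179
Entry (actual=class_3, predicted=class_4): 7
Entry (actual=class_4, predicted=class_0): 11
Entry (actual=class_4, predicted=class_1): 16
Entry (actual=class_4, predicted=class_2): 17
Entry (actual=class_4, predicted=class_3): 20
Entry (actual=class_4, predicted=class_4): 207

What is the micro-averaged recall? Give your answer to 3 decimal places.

Micro-averaging pools counts across classes: ΣTP=775, ΣFP=353, ΣFN=353.
Micro-recall = TP/(TP+FN) on pooled counts = 0.687 (equals overall accuracy in single-label multiclass).

0.687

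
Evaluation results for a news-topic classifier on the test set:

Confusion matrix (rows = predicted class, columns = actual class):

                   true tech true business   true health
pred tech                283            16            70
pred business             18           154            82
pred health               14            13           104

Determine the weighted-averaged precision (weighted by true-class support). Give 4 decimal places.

Per-class precision (TP/(TP+FP)):
  tech: TP=283, FP=16+70=86 → 283/369 = 0.76694
  business: TP=154, FP=18+82=100 → 154/254 = 0.60630
  health: TP=104, FP=14+13=27 → 104/131 = 0.79389
Weighted-precision = Σ (supportᵢ/N)·precisionᵢ with N=754: (315/754)·0.76694 + (183/754)·0.60630 + (256/754)·0.79389 = 0.7371

0.7371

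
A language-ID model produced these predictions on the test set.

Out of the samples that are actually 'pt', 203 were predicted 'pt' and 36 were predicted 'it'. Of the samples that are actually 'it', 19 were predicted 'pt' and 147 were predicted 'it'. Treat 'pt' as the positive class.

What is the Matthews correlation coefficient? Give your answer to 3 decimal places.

MCC = (TP·TN − FP·FN) / √((TP+FP)(TP+FN)(TN+FP)(TN+FN))
Numerator = 203·147 − 19·36 = 29157
Denominator = √(222·239·166·183) = √1611795924 = 40147.1783
MCC = 29157 / 40147.1783 = 0.726

0.726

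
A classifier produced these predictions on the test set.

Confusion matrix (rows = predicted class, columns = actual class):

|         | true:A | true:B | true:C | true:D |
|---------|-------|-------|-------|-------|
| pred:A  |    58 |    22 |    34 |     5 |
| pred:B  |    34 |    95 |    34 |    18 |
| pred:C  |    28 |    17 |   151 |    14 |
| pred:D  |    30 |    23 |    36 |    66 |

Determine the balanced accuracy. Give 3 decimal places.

0.556

Balanced accuracy = mean of per-class recall.
  A: recall = 58/150 = 0.3867
  B: recall = 95/157 = 0.6051
  C: recall = 151/255 = 0.5922
  D: recall = 66/103 = 0.6408
Mean = (0.3867 + 0.6051 + 0.5922 + 0.6408) / 4 = 0.556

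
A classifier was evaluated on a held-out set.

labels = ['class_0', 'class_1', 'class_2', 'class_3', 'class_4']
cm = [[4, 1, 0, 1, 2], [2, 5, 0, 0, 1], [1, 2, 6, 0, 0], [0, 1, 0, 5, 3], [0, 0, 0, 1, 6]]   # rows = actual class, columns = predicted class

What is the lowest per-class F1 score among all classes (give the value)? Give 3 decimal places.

Per-class F1 score (2·TP/(2·TP+FP+FN)):
  class_0: TP=4, FP=2+1+0+0=3, FN=1+0+1+2=4 → 8/15 = 0.5333
  class_1: TP=5, FP=1+2+1+0=4, FN=2+0+0+1=3 → 10/17 = 0.5882
  class_2: TP=6, FP=0+0+0+0=0, FN=1+2+0+0=3 → 12/15 = 0.8000
  class_3: TP=5, FP=1+0+0+1=2, FN=0+1+0+3=4 → 10/16 = 0.6250
  class_4: TP=6, FP=2+1+0+3=6, FN=0+0+0+1=1 → 12/19 = 0.6316
Lowest is class 'class_0' with F1 score = 0.533.

0.533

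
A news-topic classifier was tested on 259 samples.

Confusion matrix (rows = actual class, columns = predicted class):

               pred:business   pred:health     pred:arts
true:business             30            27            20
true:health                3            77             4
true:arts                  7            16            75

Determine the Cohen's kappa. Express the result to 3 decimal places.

Observed agreement pₒ = trace/N = 182/259 = 0.7027
Expected agreement pₑ = Σ (rowᵢ·colᵢ)/N² = (77·40 + 84·120 + 98·99)/259² = 0.3408
κ = (pₒ − pₑ)/(1 − pₑ) = (0.7027 − 0.3408)/(1 − 0.3408) = 0.549

0.549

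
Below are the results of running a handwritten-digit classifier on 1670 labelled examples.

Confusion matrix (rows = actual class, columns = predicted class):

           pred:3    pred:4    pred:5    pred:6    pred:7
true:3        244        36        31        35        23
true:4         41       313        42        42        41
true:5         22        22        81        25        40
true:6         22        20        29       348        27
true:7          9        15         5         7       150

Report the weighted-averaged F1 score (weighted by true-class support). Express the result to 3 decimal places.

0.682

Per-class F1 score (2·TP/(2·TP+FP+FN)):
  3: TP=244, FP=41+22+22+9=94, FN=36+31+35+23=125 → 488/707 = 0.6902
  4: TP=313, FP=36+22+20+15=93, FN=41+42+42+41=166 → 626/885 = 0.7073
  5: TP=81, FP=31+42+29+5=107, FN=22+22+25+40=109 → 162/378 = 0.4286
  6: TP=348, FP=35+42+25+7=109, FN=22+20+29+27=98 → 696/903 = 0.7708
  7: TP=150, FP=23+41+40+27=131, FN=9+15+5+7=36 → 300/467 = 0.6424
Weighted-F1 score = Σ (supportᵢ/N)·F1 scoreᵢ with N=1670: (369/1670)·0.6902 + (479/1670)·0.7073 + (190/1670)·0.4286 + (446/1670)·0.7708 + (186/1670)·0.6424 = 0.682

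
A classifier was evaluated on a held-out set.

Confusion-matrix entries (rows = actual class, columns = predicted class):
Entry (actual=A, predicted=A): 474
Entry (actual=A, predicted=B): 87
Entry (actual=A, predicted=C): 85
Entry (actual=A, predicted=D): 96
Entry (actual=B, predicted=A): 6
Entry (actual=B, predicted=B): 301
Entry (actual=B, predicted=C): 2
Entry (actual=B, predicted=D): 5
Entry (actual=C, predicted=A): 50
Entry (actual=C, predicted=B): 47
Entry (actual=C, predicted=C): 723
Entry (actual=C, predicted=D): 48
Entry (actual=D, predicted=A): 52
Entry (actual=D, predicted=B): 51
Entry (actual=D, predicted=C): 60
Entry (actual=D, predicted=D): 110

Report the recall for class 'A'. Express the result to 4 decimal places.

Take TP from the diagonal, FP from the rest of the 'A' prediction marginal, FN from the rest of the 'A' actual marginal.
recall = TP/(TP+FN).
A: TP=474, FN=87+85+96=268 → 474/742 = 0.63881

0.6388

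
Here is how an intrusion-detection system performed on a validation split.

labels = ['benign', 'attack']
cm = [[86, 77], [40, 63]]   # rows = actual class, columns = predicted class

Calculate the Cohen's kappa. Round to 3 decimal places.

0.131

Observed agreement pₒ = trace/N = 149/266 = 0.5602
Expected agreement pₑ = Σ (rowᵢ·colᵢ)/N² = (163·126 + 103·140)/266² = 0.4941
κ = (pₒ − pₑ)/(1 − pₑ) = (0.5602 − 0.4941)/(1 − 0.4941) = 0.131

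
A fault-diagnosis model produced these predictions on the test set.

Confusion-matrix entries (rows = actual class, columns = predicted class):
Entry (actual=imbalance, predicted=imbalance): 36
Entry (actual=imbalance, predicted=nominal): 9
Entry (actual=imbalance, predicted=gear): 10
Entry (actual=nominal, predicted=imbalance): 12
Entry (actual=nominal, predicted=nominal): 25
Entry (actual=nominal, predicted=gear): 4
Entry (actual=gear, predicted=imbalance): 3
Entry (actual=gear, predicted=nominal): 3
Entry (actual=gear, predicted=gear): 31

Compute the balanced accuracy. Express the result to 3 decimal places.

Balanced accuracy = mean of per-class recall.
  imbalance: recall = 36/55 = 0.6545
  nominal: recall = 25/41 = 0.6098
  gear: recall = 31/37 = 0.8378
Mean = (0.6545 + 0.6098 + 0.8378) / 3 = 0.701

0.701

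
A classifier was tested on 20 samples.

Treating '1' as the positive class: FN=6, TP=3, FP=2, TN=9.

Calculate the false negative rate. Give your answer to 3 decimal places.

FNR = FN/(FN+TP) = 6/(6+3) = 0.667

0.667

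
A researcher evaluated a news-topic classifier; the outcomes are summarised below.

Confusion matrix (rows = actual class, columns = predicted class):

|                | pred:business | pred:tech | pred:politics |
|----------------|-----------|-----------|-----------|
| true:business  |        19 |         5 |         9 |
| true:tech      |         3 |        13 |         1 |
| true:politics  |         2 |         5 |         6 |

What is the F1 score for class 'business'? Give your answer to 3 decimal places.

0.667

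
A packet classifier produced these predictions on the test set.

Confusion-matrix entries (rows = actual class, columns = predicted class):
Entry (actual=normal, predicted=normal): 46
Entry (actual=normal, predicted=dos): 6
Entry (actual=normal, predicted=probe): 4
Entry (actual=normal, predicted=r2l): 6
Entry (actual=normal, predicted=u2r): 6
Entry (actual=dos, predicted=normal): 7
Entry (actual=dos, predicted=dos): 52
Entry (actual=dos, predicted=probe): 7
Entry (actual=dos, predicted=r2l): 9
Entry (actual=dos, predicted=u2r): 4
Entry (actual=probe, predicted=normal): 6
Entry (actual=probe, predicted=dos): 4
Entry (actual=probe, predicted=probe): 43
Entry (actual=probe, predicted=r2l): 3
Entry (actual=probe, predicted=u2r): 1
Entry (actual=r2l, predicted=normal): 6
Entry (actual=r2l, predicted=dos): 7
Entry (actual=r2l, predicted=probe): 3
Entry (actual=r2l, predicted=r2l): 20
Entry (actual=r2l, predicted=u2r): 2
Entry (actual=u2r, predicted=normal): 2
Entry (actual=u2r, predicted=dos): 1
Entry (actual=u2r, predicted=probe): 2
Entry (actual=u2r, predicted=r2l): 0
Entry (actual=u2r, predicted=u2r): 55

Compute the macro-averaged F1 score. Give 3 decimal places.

Per-class F1 score (2·TP/(2·TP+FP+FN)):
  normal: TP=46, FP=7+6+6+2=21, FN=6+4+6+6=22 → 92/135 = 0.6815
  dos: TP=52, FP=6+4+7+1=18, FN=7+7+9+4=27 → 104/149 = 0.6980
  probe: TP=43, FP=4+7+3+2=16, FN=6+4+3+1=14 → 86/116 = 0.7414
  r2l: TP=20, FP=6+9+3+0=18, FN=6+7+3+2=18 → 40/76 = 0.5263
  u2r: TP=55, FP=6+4+1+2=13, FN=2+1+2+0=5 → 110/128 = 0.8594
Macro-F1 score = mean = (0.6815 + 0.6980 + 0.7414 + 0.5263 + 0.8594) / 5 = 0.701

0.701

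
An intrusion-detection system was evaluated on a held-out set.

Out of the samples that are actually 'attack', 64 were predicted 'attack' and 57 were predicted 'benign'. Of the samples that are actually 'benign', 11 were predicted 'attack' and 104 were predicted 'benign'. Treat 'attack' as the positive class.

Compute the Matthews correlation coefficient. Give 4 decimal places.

MCC = (TP·TN − FP·FN) / √((TP+FP)(TP+FN)(TN+FP)(TN+FN))
Numerator = 64·104 − 11·57 = 6029
Denominator = √(75·121·115·161) = √168023625 = 12962.3927
MCC = 6029 / 12962.3927 = 0.4651

0.4651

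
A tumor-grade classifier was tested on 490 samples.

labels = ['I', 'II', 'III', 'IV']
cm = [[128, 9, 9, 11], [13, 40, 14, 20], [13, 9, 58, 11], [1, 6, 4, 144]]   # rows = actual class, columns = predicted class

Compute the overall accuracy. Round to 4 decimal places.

0.7551

Accuracy = trace / total = (128+40+58+144=370) / 490 = 370/490 = 0.7551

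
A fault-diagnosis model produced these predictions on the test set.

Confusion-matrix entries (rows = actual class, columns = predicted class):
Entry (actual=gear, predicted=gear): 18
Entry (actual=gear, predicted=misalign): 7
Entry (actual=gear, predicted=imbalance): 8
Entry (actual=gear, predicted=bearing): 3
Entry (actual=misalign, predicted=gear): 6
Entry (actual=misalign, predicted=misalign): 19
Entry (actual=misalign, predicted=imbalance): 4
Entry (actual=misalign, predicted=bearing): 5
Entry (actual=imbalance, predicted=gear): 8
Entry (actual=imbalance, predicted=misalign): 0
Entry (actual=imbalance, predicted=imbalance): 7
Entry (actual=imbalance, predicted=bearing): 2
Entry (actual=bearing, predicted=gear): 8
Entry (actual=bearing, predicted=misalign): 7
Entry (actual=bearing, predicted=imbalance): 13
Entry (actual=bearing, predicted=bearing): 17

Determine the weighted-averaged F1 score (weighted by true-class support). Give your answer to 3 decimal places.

Per-class F1 score (2·TP/(2·TP+FP+FN)):
  gear: TP=18, FP=6+8+8=22, FN=7+8+3=18 → 36/76 = 0.4737
  misalign: TP=19, FP=7+0+7=14, FN=6+4+5=15 → 38/67 = 0.5672
  imbalance: TP=7, FP=8+4+13=25, FN=8+0+2=10 → 14/49 = 0.2857
  bearing: TP=17, FP=3+5+2=10, FN=8+7+13=28 → 34/72 = 0.4722
Weighted-F1 score = Σ (supportᵢ/N)·F1 scoreᵢ with N=132: (36/132)·0.4737 + (34/132)·0.5672 + (17/132)·0.2857 + (45/132)·0.4722 = 0.473

0.473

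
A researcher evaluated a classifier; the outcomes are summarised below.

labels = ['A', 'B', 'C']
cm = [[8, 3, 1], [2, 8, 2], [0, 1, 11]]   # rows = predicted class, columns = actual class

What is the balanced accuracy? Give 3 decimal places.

Balanced accuracy = mean of per-class recall.
  A: recall = 8/10 = 0.8000
  B: recall = 8/12 = 0.6667
  C: recall = 11/14 = 0.7857
Mean = (0.8000 + 0.6667 + 0.7857) / 3 = 0.751

0.751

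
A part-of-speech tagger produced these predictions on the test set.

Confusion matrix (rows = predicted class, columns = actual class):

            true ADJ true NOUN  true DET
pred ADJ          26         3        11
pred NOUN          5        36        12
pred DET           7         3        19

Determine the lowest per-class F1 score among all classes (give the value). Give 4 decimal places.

0.5352

Per-class F1 score (2·TP/(2·TP+FP+FN)):
  ADJ: TP=26, FP=3+11=14, FN=5+7=12 → 52/78 = 0.66667
  NOUN: TP=36, FP=5+12=17, FN=3+3=6 → 72/95 = 0.75789
  DET: TP=19, FP=7+3=10, FN=11+12=23 → 38/71 = 0.53521
Lowest is class 'DET' with F1 score = 0.5352.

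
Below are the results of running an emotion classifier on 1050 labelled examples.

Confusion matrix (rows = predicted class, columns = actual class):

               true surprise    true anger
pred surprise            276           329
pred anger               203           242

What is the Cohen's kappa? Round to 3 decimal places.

0.000

Observed agreement pₒ = trace/N = 518/1050 = 0.4933
Expected agreement pₑ = Σ (rowᵢ·colᵢ)/N² = (479·605 + 571·445)/1050² = 0.4933
κ = (pₒ − pₑ)/(1 − pₑ) = (0.4933 − 0.4933)/(1 − 0.4933) = 0.000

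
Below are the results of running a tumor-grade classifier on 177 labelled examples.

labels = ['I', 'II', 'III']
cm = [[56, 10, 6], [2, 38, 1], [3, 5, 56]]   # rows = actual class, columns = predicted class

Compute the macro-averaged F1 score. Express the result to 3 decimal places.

Per-class F1 score (2·TP/(2·TP+FP+FN)):
  I: TP=56, FP=2+3=5, FN=10+6=16 → 112/133 = 0.8421
  II: TP=38, FP=10+5=15, FN=2+1=3 → 76/94 = 0.8085
  III: TP=56, FP=6+1=7, FN=3+5=8 → 112/127 = 0.8819
Macro-F1 score = mean = (0.8421 + 0.8085 + 0.8819) / 3 = 0.844

0.844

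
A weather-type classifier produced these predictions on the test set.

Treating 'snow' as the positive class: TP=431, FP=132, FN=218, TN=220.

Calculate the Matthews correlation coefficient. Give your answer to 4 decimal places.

0.2783

MCC = (TP·TN − FP·FN) / √((TP+FP)(TP+FN)(TN+FP)(TN+FN))
Numerator = 431·220 − 132·218 = 66044
Denominator = √(563·649·352·438) = √56333906112 = 237347.6482
MCC = 66044 / 237347.6482 = 0.2783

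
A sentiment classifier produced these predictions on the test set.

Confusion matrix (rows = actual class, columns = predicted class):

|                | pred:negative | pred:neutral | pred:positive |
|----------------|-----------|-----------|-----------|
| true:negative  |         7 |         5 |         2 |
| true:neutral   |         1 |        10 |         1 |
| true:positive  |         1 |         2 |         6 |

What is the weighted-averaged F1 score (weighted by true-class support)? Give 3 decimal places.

0.651

Per-class F1 score (2·TP/(2·TP+FP+FN)):
  negative: TP=7, FP=1+1=2, FN=5+2=7 → 14/23 = 0.6087
  neutral: TP=10, FP=5+2=7, FN=1+1=2 → 20/29 = 0.6897
  positive: TP=6, FP=2+1=3, FN=1+2=3 → 12/18 = 0.6667
Weighted-F1 score = Σ (supportᵢ/N)·F1 scoreᵢ with N=35: (14/35)·0.6087 + (12/35)·0.6897 + (9/35)·0.6667 = 0.651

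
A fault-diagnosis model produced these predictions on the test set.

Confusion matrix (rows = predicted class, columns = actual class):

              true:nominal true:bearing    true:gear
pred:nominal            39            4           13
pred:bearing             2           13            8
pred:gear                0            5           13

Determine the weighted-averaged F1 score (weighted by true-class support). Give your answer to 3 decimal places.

Per-class F1 score (2·TP/(2·TP+FP+FN)):
  nominal: TP=39, FP=4+13=17, FN=2+0=2 → 78/97 = 0.8041
  bearing: TP=13, FP=2+8=10, FN=4+5=9 → 26/45 = 0.5778
  gear: TP=13, FP=0+5=5, FN=13+8=21 → 26/52 = 0.5000
Weighted-F1 score = Σ (supportᵢ/N)·F1 scoreᵢ with N=97: (41/97)·0.8041 + (22/97)·0.5778 + (34/97)·0.5000 = 0.646

0.646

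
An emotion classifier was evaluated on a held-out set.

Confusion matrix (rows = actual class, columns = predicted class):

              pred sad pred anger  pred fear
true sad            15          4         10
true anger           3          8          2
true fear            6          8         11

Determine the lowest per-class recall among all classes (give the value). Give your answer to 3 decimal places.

Per-class recall (TP/(TP+FN)):
  sad: TP=15, FN=4+10=14 → 15/29 = 0.5172
  anger: TP=8, FN=3+2=5 → 8/13 = 0.6154
  fear: TP=11, FN=6+8=14 → 11/25 = 0.4400
Lowest is class 'fear' with recall = 0.440.

0.440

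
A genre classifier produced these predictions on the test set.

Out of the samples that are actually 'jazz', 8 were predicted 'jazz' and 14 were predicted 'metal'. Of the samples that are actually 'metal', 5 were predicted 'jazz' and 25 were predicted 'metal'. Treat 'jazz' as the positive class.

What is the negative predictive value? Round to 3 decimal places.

NPV = TN/(TN+FN) = 25/(25+14) = 0.641

0.641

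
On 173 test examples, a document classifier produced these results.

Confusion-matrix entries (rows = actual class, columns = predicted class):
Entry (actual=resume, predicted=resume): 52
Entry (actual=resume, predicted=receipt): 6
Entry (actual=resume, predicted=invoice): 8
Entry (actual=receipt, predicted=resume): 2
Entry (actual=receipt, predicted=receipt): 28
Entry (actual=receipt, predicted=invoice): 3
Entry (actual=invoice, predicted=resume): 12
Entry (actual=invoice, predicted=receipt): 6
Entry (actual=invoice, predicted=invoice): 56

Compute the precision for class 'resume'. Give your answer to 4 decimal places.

precision = TP/(TP+FP).
resume: TP=52, FP=2+12=14 → 52/66 = 0.78788

0.7879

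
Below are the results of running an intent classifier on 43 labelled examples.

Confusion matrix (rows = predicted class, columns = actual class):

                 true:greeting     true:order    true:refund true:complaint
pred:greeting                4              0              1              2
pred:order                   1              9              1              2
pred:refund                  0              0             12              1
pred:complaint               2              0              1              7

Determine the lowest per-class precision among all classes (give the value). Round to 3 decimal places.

Per-class precision (TP/(TP+FP)):
  greeting: TP=4, FP=0+1+2=3 → 4/7 = 0.5714
  order: TP=9, FP=1+1+2=4 → 9/13 = 0.6923
  refund: TP=12, FP=0+0+1=1 → 12/13 = 0.9231
  complaint: TP=7, FP=2+0+1=3 → 7/10 = 0.7000
Lowest is class 'greeting' with precision = 0.571.

0.571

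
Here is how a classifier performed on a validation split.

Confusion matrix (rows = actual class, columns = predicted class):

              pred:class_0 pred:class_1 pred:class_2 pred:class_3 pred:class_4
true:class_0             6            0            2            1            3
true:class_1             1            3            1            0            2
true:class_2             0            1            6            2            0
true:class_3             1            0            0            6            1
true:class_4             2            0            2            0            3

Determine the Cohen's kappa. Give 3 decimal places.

0.443

Observed agreement pₒ = trace/N = 24/43 = 0.5581
Expected agreement pₑ = Σ (rowᵢ·colᵢ)/N² = (12·10 + 7·4 + 9·11 + 8·9 + 7·9)/43² = 0.2066
κ = (pₒ − pₑ)/(1 − pₑ) = (0.5581 − 0.2066)/(1 − 0.2066) = 0.443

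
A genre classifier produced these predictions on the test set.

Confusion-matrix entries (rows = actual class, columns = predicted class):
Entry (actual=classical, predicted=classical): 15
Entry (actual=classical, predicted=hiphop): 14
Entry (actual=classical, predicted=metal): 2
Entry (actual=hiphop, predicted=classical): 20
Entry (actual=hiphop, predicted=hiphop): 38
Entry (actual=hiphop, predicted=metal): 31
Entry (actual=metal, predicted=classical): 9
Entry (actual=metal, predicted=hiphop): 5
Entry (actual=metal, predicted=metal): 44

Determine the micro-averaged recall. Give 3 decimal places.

0.545

Micro-averaging pools counts across classes: ΣTP=97, ΣFP=81, ΣFN=81.
Micro-recall = TP/(TP+FN) on pooled counts = 0.545 (equals overall accuracy in single-label multiclass).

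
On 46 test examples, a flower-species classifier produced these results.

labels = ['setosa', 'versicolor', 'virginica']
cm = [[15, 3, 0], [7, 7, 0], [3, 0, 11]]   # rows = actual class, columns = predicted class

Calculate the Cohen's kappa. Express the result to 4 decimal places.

0.5641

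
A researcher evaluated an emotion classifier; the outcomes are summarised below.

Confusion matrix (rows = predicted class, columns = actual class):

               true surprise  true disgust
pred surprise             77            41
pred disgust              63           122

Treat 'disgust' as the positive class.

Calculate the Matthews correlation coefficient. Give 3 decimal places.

0.305

MCC = (TP·TN − FP·FN) / √((TP+FP)(TP+FN)(TN+FP)(TN+FN))
Numerator = 122·77 − 63·41 = 6811
Denominator = √(185·163·140·118) = √498160600 = 22319.5116
MCC = 6811 / 22319.5116 = 0.305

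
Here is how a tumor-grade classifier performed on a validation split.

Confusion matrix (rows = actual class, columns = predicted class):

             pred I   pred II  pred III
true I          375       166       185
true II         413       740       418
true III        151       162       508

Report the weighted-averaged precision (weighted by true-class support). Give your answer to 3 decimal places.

Per-class precision (TP/(TP+FP)):
  I: TP=375, FP=413+151=564 → 375/939 = 0.3994
  II: TP=740, FP=166+162=328 → 740/1068 = 0.6929
  III: TP=508, FP=185+418=603 → 508/1111 = 0.4572
Weighted-precision = Σ (supportᵢ/N)·precisionᵢ with N=3118: (726/3118)·0.3994 + (1571/3118)·0.6929 + (821/3118)·0.4572 = 0.562

0.562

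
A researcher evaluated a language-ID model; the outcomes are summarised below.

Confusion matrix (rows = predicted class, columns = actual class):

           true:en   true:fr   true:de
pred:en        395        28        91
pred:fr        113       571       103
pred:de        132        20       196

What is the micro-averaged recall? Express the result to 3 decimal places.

Micro-averaging pools counts across classes: ΣTP=1162, ΣFP=487, ΣFN=487.
Micro-recall = TP/(TP+FN) on pooled counts = 0.705 (equals overall accuracy in single-label multiclass).

0.705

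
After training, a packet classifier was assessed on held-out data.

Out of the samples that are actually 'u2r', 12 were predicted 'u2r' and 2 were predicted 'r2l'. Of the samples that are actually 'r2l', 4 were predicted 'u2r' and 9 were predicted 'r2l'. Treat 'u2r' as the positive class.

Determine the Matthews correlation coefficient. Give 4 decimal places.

MCC = (TP·TN − FP·FN) / √((TP+FP)(TP+FN)(TN+FP)(TN+FN))
Numerator = 12·9 − 4·2 = 100
Denominator = √(16·14·13·11) = √32032 = 178.9749
MCC = 100 / 178.9749 = 0.5587

0.5587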